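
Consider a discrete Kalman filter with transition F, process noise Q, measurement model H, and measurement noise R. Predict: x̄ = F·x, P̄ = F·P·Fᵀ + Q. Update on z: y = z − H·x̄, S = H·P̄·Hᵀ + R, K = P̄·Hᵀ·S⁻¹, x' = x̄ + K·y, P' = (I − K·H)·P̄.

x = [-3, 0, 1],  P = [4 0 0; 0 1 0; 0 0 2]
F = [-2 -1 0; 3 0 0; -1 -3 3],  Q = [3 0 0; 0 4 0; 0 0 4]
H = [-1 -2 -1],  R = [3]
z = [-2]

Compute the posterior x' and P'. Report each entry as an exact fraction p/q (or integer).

x' = [55/12, -16/3, 47/6]
P' = [1631/96 -389/24 715/48; -389/24 119/6 -265/12; 715/48 -265/12 719/24]

x̄ = F·x = [6, -9, 6]
P̄ = F·P·Fᵀ + Q = [20 -24 11; -24 40 -12; 11 -12 35]
y = z − H·x̄ = [-8]
S = H·P̄·Hᵀ + R = [96]
K = P̄·Hᵀ·S⁻¹ = [17/96; -11/24; -11/48]
x' = x̄ + K·y = [55/12, -16/3, 47/6]
P' = (I − K·H)·P̄ = [1631/96 -389/24 715/48; -389/24 119/6 -265/12; 715/48 -265/12 719/24]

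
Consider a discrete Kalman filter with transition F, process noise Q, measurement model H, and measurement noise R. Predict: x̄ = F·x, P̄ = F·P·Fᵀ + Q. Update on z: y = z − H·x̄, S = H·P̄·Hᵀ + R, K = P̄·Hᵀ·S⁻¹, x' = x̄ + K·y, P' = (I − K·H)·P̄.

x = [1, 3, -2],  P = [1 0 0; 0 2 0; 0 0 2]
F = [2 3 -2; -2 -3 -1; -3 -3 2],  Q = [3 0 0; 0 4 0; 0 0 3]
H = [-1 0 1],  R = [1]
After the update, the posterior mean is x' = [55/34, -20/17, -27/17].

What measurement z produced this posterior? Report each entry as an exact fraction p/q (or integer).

x̄ = F·x = [15, -9, -16]
P̄ = F·P·Fᵀ + Q = [33 -18 -32; -18 28 20; -32 20 38]
S = H·P̄·Hᵀ + R = [136]
K = P̄·Hᵀ·S⁻¹ = [-65/136; 19/68; 35/68]
x' − x̄ = [-455/34, 133/17, 245/17] = K·y
y = (KᵀK)⁻¹·Kᵀ·(x' − x̄) = [28]
z = y + H·x̄ = [28] + [-31] = [-3]

z = [-3]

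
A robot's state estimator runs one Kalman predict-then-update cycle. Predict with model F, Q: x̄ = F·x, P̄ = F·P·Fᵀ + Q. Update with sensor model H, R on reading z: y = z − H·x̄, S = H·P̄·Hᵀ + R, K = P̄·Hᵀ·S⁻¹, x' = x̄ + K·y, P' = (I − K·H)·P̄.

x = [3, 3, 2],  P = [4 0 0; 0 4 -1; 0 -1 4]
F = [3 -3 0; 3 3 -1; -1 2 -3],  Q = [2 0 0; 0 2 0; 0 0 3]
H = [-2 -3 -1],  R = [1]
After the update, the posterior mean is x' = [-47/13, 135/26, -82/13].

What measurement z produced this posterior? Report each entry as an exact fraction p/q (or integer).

x̄ = F·x = [0, 16, -3]
P̄ = F·P·Fᵀ + Q = [74 -3 -45; -3 84 35; -45 35 71]
S = H·P̄·Hᵀ + R = [1118]
K = P̄·Hᵀ·S⁻¹ = [-47/559; -281/1118; -1/13]
x' − x̄ = [-47/13, -281/26, -43/13] = K·y
y = (KᵀK)⁻¹·Kᵀ·(x' − x̄) = [43]
z = y + H·x̄ = [43] + [-45] = [-2]

z = [-2]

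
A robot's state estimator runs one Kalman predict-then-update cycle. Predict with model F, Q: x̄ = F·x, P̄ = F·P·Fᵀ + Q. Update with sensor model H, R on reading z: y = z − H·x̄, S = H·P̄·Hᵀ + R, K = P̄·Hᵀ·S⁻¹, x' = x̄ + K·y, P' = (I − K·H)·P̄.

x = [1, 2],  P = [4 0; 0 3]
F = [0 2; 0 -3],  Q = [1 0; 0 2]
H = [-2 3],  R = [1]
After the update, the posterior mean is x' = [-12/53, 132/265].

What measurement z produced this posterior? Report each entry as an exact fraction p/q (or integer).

x̄ = F·x = [4, -6]
P̄ = F·P·Fᵀ + Q = [13 -18; -18 29]
S = H·P̄·Hᵀ + R = [530]
K = P̄·Hᵀ·S⁻¹ = [-8/53; 123/530]
x' − x̄ = [-224/53, 1722/265] = K·y
y = (KᵀK)⁻¹·Kᵀ·(x' − x̄) = [28]
z = y + H·x̄ = [28] + [-26] = [2]

z = [2]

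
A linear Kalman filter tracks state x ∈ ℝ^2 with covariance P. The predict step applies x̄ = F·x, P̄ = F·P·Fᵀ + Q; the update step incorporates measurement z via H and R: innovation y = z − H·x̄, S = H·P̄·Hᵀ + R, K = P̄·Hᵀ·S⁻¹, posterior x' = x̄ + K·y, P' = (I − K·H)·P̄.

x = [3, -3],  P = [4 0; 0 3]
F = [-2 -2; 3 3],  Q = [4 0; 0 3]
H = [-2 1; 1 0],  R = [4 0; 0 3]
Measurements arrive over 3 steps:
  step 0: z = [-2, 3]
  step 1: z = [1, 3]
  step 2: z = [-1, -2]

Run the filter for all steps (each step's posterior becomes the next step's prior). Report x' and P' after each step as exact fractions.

step 0: x̄ = F·x = [0, 0]
step 0: P̄ = F·P·Fᵀ + Q = [32 -42; -42 66]
step 0: y = z − H·x̄ = [-2, 3]
step 0: S = H·P̄·Hᵀ + R = [366 -106; -106 35]
step 0: K = P̄·Hᵀ·S⁻¹ = [-159/787 238/787; 399/787 264/787]
step 0: x' = x̄ + K·y = [1032/787, -6/787]
step 0: P' = (I − K·H)·P̄ = [714/787 792/787; 792/787 3180/787]
step 1: x̄ = F·x = [-2052/787, 3078/787]
step 1: P̄ = F·P·Fᵀ + Q = [25060/787 -32868/787; -32868/787 51663/787]
step 1: y = z − H·x̄ = [-6395/787, 4413/787]
step 1: S = H·P̄·Hᵀ + R = [286523/787 -82988/787; -82988/787 27421/787]
step 1: K = P̄·Hᵀ·S⁻¹ = [-248964/1232197 372628/1232197; 624585/1232197 413304/1232197]
step 1: x' = x̄ + K·y = [899700/1232197, 2061489/1232197]
step 1: P' = (I − K·H)·P̄ = [1117884/1232197 1239912/1232197; 1239912/1232197 4978164/1232197]
step 2: x̄ = F·x = [-5922378/1232197, 8883567/1232197]
step 2: P̄ = F·P·Fᵀ + Q = [39232276/1232197 -51455232/1232197; -51455232/1232197 80879439/1232197]
step 2: y = z − H·x̄ = [-21960520/1232197, 3457984/1232197]
step 2: S = H·P̄·Hᵀ + R = [448558259/1232197 -129919784/1232197; -129919784/1232197 42928867/1232197]
step 2: K = P̄·Hᵀ·S⁻¹ = [-389759352/1929032101 583357324/1929032101; 977797929/1929032101 647035512/1929032101]
step 2: x' = x̄ + K·y = [-688119626/1929032101, -1703320665/1929032101]
step 2: P' = (I − K·H)·P̄ = [1750071972/1929032101 1941106536/1929032101; 1941106536/1929032101 7793404788/1929032101]

step 0: x' = [1032/787, -6/787], P' = [714/787 792/787; 792/787 3180/787]
step 1: x' = [899700/1232197, 2061489/1232197], P' = [1117884/1232197 1239912/1232197; 1239912/1232197 4978164/1232197]
step 2: x' = [-688119626/1929032101, -1703320665/1929032101], P' = [1750071972/1929032101 1941106536/1929032101; 1941106536/1929032101 7793404788/1929032101]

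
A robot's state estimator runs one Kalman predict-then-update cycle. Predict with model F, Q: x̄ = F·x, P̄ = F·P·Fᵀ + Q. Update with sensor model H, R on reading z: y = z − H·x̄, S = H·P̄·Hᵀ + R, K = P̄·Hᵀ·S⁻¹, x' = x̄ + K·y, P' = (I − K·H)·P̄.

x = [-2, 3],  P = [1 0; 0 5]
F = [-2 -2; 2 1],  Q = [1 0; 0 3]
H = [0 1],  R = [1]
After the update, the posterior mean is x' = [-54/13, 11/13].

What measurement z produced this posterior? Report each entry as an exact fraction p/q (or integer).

z = [1]

x̄ = F·x = [-2, -1]
P̄ = F·P·Fᵀ + Q = [25 -14; -14 12]
S = H·P̄·Hᵀ + R = [13]
K = P̄·Hᵀ·S⁻¹ = [-14/13; 12/13]
x' − x̄ = [-28/13, 24/13] = K·y
y = (KᵀK)⁻¹·Kᵀ·(x' − x̄) = [2]
z = y + H·x̄ = [2] + [-1] = [1]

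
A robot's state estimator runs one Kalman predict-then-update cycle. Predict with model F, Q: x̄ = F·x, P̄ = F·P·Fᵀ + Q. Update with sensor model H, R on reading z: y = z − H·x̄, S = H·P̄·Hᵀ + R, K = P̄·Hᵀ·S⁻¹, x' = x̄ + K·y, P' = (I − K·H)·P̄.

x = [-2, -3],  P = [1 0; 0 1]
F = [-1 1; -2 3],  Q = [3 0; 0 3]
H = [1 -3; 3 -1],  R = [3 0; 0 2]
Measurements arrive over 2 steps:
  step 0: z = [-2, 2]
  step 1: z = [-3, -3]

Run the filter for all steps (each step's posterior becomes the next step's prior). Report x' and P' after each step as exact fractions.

step 0: x̄ = F·x = [-1, -5]
step 0: P̄ = F·P·Fᵀ + Q = [5 5; 5 16]
step 0: y = z − H·x̄ = [-16, 0]
step 0: S = H·P̄·Hᵀ + R = [122 13; 13 33]
step 0: K = P̄·Hᵀ·S⁻¹ = [-460/3857 1350/3857; -74/203 23/203]
step 0: x' = x̄ + K·y = [3503/3857, 169/203]
step 0: P' = (I − K·H)·P̄ = [1185/3857 45/203; 45/203 89/203]
step 1: x̄ = F·x = [-292/3857, 2627/3857]
step 1: P̄ = F·P·Fᵀ + Q = [12737/3857 3168/3857; 3168/3857 21270/3857]
step 1: y = z − H·x̄ = [-3398/3857, -8068/3857]
step 1: S = H·P̄·Hᵀ + R = [196730/3857 70341/3857; 70341/3857 124609/3857]
step 1: K = P̄·Hᵀ·S⁻¹ = [-41126/390229 132957/390229; -249228/724711 72258/724711]
step 1: x' = x̄ + K·y = [-271428/390229, 562021/724711]
step 1: P' = (I − K·H)·P̄ = [115140/390229 11358/55747; 11358/55747 298446/724711]

step 0: x' = [3503/3857, 169/203], P' = [1185/3857 45/203; 45/203 89/203]
step 1: x' = [-271428/390229, 562021/724711], P' = [115140/390229 11358/55747; 11358/55747 298446/724711]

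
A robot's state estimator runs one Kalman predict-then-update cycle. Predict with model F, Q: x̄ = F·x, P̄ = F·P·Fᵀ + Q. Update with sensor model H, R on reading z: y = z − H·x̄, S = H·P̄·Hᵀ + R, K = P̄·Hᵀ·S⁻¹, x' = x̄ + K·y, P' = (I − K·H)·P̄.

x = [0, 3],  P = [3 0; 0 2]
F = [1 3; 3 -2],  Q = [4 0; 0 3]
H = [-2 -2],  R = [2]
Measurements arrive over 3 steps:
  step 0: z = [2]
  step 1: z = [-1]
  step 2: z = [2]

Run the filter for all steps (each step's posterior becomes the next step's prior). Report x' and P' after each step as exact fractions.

step 0: x̄ = F·x = [9, -6]
step 0: P̄ = F·P·Fᵀ + Q = [25 -3; -3 38]
step 0: y = z − H·x̄ = [8]
step 0: S = H·P̄·Hᵀ + R = [230]
step 0: K = P̄·Hᵀ·S⁻¹ = [-22/115; -7/23]
step 0: x' = x̄ + K·y = [859/115, -194/23]
step 0: P' = (I − K·H)·P̄ = [1907/115 -377/23; -377/23 384/23]
step 1: x̄ = F·x = [-2051/115, 4517/115]
step 1: P̄ = F·P·Fᵀ + Q = [8337/115 -18994/115; -18994/115 47808/115]
step 1: y = z − H·x̄ = [4817/115]
step 1: S = H·P̄·Hᵀ + R = [72858/115]
step 1: K = P̄·Hᵀ·S⁻¹ = [10657/36429; -28814/36429]
step 1: x' = x̄ + K·y = [-203314/36429, 223937/36429]
step 1: P' = (I − K·H)·P̄ = [665785/36429 -676442/36429; -676442/36429 705256/36429]
step 2: x̄ = F·x = [468497/36429, -1057816/36429]
step 2: P̄ = F·P·Fᵀ + Q = [3100153/36429 -6969275/36429; -6969275/36429 17039680/36429]
step 2: y = z − H·x̄ = [-1105780/36429]
step 2: S = H·P̄·Hᵀ + R = [24877990/36429]
step 2: K = P̄·Hᵀ·S⁻¹ = [3869122/12438995; -2014081/2487799]
step 2: x' = x̄ + K·y = [8505499/2487799, -11103876/2487799]
step 2: P' = (I − K·H)·P̄ = [236695423/12438995 -48112909/2487799; -48112909/2487799 50126990/2487799]

step 0: x' = [859/115, -194/23], P' = [1907/115 -377/23; -377/23 384/23]
step 1: x' = [-203314/36429, 223937/36429], P' = [665785/36429 -676442/36429; -676442/36429 705256/36429]
step 2: x' = [8505499/2487799, -11103876/2487799], P' = [236695423/12438995 -48112909/2487799; -48112909/2487799 50126990/2487799]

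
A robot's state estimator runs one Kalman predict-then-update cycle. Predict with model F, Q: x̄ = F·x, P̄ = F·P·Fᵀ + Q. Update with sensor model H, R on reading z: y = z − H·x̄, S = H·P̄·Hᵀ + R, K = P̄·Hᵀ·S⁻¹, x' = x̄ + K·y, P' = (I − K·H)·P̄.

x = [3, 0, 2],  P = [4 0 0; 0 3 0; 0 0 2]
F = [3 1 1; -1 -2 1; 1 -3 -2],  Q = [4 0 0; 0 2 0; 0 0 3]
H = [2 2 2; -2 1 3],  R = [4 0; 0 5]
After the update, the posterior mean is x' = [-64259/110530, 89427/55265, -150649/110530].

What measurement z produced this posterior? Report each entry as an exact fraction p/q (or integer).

z = [-1, -1]

x̄ = F·x = [11, -1, -1]
P̄ = F·P·Fᵀ + Q = [45 -16 -1; -16 20 10; -1 10 42]
S = H·P̄·Hᵀ + R = [376 222; 222 719]
K = P̄·Hᵀ·S⁻¹ = [32231/110530 -13354/55265; 482/55265 6154/55265; 21351/110530 7311/55265]
x' − x̄ = [-1280089/110530, 144692/55265, -40119/110530] = K·y
y = (KᵀK)⁻¹·Kᵀ·(x' − x̄) = [-19, 25]
z = y + H·x̄ = [-19, 25] + [18, -26] = [-1, -1]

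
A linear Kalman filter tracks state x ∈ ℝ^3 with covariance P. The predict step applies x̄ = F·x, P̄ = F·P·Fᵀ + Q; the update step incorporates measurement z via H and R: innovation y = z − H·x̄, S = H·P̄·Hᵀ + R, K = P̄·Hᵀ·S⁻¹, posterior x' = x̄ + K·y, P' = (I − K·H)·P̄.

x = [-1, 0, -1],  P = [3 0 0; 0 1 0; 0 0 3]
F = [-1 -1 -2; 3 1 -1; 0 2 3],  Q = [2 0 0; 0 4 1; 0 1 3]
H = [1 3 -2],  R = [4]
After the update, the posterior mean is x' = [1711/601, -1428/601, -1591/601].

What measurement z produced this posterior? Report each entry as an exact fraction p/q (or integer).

z = [1]

x̄ = F·x = [3, -2, -3]
P̄ = F·P·Fᵀ + Q = [18 -4 -20; -4 35 -6; -20 -6 34]
S = H·P̄·Hᵀ + R = [601]
K = P̄·Hᵀ·S⁻¹ = [46/601; 113/601; -106/601]
x' − x̄ = [-92/601, -226/601, 212/601] = K·y
y = (KᵀK)⁻¹·Kᵀ·(x' − x̄) = [-2]
z = y + H·x̄ = [-2] + [3] = [1]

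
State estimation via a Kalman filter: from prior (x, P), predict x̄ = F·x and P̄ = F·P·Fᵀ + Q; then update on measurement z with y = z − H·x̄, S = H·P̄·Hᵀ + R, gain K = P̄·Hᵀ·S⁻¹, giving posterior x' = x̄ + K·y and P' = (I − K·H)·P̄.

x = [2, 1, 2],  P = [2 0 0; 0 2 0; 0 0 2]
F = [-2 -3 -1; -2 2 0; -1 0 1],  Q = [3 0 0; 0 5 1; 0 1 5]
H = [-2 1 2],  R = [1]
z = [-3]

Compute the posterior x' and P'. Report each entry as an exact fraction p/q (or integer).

x̄ = F·x = [-9, -2, 0]
P̄ = F·P·Fᵀ + Q = [31 -4 2; -4 21 5; 2 5 9]
y = z − H·x̄ = [-19]
S = H·P̄·Hᵀ + R = [202]
K = P̄·Hᵀ·S⁻¹ = [-31/101; 39/202; 19/202]
x' = x̄ + K·y = [-320/101, -1145/202, -361/202]
P' = (I − K·H)·P̄ = [1209/101 805/101 791/101; 805/101 2721/202 269/202; 791/101 269/202 1457/202]

x' = [-320/101, -1145/202, -361/202]
P' = [1209/101 805/101 791/101; 805/101 2721/202 269/202; 791/101 269/202 1457/202]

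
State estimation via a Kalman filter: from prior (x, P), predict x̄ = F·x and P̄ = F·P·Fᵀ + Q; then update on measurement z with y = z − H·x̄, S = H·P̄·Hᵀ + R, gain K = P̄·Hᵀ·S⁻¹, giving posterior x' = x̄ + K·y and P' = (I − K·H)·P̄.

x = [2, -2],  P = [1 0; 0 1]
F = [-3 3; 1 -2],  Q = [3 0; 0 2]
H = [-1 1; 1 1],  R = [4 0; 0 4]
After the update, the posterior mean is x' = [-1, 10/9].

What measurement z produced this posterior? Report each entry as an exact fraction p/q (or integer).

z = [1, 1]

x̄ = F·x = [-12, 6]
P̄ = F·P·Fᵀ + Q = [21 -9; -9 7]
S = H·P̄·Hᵀ + R = [50 -14; -14 14]
K = P̄·Hᵀ·S⁻¹ = [-1/2 5/14; 7/18 31/126]
x' − x̄ = [11, -44/9] = K·y
y = (KᵀK)⁻¹·Kᵀ·(x' − x̄) = [-17, 7]
z = y + H·x̄ = [-17, 7] + [18, -6] = [1, 1]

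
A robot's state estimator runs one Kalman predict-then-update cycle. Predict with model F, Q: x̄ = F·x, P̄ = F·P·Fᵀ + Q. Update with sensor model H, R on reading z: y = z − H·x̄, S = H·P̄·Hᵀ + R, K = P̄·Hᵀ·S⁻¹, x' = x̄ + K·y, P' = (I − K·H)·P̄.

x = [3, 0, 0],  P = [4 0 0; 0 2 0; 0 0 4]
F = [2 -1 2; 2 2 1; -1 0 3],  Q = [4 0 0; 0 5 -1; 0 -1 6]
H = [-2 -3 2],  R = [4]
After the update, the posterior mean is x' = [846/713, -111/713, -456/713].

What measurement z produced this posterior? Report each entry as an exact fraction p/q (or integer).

z = [-3]

x̄ = F·x = [6, 6, -3]
P̄ = F·P·Fᵀ + Q = [38 20 16; 20 33 3; 16 3 46]
S = H·P̄·Hᵀ + R = [713]
K = P̄·Hᵀ·S⁻¹ = [-104/713; -133/713; 51/713]
x' − x̄ = [-3432/713, -4389/713, 1683/713] = K·y
y = (KᵀK)⁻¹·Kᵀ·(x' − x̄) = [33]
z = y + H·x̄ = [33] + [-36] = [-3]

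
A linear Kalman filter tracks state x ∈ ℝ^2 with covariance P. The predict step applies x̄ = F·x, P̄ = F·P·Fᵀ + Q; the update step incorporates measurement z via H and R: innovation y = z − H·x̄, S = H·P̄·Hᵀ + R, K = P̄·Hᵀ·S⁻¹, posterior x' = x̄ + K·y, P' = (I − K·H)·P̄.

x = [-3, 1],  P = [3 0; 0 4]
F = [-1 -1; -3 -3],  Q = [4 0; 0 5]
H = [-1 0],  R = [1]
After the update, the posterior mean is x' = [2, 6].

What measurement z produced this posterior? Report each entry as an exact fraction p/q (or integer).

z = [-2]

x̄ = F·x = [2, 6]
P̄ = F·P·Fᵀ + Q = [11 21; 21 68]
S = H·P̄·Hᵀ + R = [12]
K = P̄·Hᵀ·S⁻¹ = [-11/12; -7/4]
x' − x̄ = [0, 0] = K·y
y = (KᵀK)⁻¹·Kᵀ·(x' − x̄) = [0]
z = y + H·x̄ = [0] + [-2] = [-2]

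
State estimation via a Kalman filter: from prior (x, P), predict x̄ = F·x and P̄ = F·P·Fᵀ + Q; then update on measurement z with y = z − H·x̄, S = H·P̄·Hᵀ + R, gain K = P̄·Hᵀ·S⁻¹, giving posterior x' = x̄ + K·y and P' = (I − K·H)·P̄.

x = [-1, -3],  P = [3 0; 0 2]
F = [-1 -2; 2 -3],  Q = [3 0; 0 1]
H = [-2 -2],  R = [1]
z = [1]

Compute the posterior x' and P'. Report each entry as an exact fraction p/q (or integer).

x̄ = F·x = [7, 7]
P̄ = F·P·Fᵀ + Q = [14 6; 6 31]
y = z − H·x̄ = [29]
S = H·P̄·Hᵀ + R = [229]
K = P̄·Hᵀ·S⁻¹ = [-40/229; -74/229]
x' = x̄ + K·y = [443/229, -543/229]
P' = (I − K·H)·P̄ = [1606/229 -1586/229; -1586/229 1623/229]

x' = [443/229, -543/229]
P' = [1606/229 -1586/229; -1586/229 1623/229]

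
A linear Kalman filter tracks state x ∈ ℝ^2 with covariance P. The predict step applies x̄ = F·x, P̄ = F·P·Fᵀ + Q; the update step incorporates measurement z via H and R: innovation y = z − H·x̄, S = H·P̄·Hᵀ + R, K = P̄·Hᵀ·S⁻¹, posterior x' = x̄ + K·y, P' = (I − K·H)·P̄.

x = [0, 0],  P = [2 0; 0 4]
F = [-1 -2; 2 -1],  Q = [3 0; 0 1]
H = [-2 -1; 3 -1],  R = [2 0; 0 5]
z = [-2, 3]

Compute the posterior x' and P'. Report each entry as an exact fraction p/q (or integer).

x̄ = F·x = [0, 0]
P̄ = F·P·Fᵀ + Q = [21 4; 4 13]
y = z − H·x̄ = [-2, 3]
S = H·P̄·Hᵀ + R = [115 -117; -117 183]
K = P̄·Hᵀ·S⁻¹ = [-505/2452 1403/7356; -330/613 -643/1839]
x' = x̄ + K·y = [2413/2452, 17/613]
P' = (I − K·H)·P̄ = [2009/7356 -247/1839; -247/1839 2474/1839]

x' = [2413/2452, 17/613]
P' = [2009/7356 -247/1839; -247/1839 2474/1839]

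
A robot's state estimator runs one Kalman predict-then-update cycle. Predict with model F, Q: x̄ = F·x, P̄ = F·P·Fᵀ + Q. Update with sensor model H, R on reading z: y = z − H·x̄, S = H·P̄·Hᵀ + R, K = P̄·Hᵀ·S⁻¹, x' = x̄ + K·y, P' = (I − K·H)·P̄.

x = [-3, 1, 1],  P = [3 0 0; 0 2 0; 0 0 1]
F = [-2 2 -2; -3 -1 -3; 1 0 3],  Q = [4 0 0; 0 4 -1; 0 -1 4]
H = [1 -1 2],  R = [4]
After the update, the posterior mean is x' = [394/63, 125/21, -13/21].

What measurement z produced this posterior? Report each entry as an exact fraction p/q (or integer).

x̄ = F·x = [6, 5, 0]
P̄ = F·P·Fᵀ + Q = [28 20 -12; 20 42 -19; -12 -19 16]
S = H·P̄·Hᵀ + R = [126]
K = P̄·Hᵀ·S⁻¹ = [-8/63; -10/21; 13/42]
x' − x̄ = [16/63, 20/21, -13/21] = K·y
y = (KᵀK)⁻¹·Kᵀ·(x' − x̄) = [-2]
z = y + H·x̄ = [-2] + [1] = [-1]

z = [-1]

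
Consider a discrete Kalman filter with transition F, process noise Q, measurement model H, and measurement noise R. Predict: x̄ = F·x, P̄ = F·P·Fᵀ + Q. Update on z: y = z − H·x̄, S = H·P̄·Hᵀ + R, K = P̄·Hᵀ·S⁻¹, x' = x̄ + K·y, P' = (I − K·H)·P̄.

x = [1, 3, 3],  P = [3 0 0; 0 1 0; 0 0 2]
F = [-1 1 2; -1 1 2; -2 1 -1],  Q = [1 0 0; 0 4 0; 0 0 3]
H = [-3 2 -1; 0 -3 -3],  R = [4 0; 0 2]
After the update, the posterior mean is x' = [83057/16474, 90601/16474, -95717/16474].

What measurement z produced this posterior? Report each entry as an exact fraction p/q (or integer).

z = [2, 1]

x̄ = F·x = [8, 8, -2]
P̄ = F·P·Fᵀ + Q = [13 12 3; 12 16 3; 3 3 18]
S = H·P̄·Hᵀ + R = [65 84; 84 362]
K = P̄·Hᵀ·S⁻¹ = [-1368/8237 -1413/16474; 1127/8237 -3117/16474; -1155/8237 -2331/16474]
x' − x̄ = [-48735/16474, -41191/16474, -62769/16474] = K·y
y = (KᵀK)⁻¹·Kᵀ·(x' − x̄) = [8, 19]
z = y + H·x̄ = [8, 19] + [-6, -18] = [2, 1]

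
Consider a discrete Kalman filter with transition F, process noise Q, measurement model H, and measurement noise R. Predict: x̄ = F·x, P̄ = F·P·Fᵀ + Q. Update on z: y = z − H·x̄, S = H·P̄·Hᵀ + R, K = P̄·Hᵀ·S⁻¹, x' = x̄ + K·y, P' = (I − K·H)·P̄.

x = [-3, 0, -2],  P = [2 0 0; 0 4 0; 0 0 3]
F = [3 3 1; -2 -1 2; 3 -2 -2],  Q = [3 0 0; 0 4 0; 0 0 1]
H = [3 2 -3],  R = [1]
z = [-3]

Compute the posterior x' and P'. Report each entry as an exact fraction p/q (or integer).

x' = [-2992/317, 1543/634, -8639/1268]
P' = [10920/317 -7956/317 5601/317; -7956/317 8251/317 -4919/634; 5601/317 -4919/634 15915/1268]

x̄ = F·x = [-11, 2, -5]
P̄ = F·P·Fᵀ + Q = [60 -18 -12; -18 28 -16; -12 -16 47]
y = z − H·x̄ = [11]
S = H·P̄·Hᵀ + R = [1268]
K = P̄·Hᵀ·S⁻¹ = [45/317; 25/634; -209/1268]
x' = x̄ + K·y = [-2992/317, 1543/634, -8639/1268]
P' = (I − K·H)·P̄ = [10920/317 -7956/317 5601/317; -7956/317 8251/317 -4919/634; 5601/317 -4919/634 15915/1268]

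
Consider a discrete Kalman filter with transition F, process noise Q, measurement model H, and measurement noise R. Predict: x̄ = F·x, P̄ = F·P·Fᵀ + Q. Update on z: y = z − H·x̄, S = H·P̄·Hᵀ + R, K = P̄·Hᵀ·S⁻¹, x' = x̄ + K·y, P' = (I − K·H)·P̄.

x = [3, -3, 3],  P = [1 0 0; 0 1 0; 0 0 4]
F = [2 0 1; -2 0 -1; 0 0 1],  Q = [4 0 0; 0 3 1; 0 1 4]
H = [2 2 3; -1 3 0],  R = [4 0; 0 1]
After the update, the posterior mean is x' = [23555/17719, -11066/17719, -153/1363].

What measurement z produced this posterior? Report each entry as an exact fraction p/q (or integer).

z = [1, -3]

x̄ = F·x = [9, -9, 3]
P̄ = F·P·Fᵀ + Q = [12 -8 4; -8 11 -3; 4 -3 8]
S = H·P̄·Hᵀ + R = [116 -29; -29 160]
K = P̄·Hᵀ·S⁻¹ = [2156/17719 -124/611; 709/17719 161/611; 291/1363 -2/47]
x' − x̄ = [-135916/17719, 148405/17719, -4242/1363] = K·y
y = (KᵀK)⁻¹·Kᵀ·(x' − x̄) = [-8, 33]
z = y + H·x̄ = [-8, 33] + [9, -36] = [1, -3]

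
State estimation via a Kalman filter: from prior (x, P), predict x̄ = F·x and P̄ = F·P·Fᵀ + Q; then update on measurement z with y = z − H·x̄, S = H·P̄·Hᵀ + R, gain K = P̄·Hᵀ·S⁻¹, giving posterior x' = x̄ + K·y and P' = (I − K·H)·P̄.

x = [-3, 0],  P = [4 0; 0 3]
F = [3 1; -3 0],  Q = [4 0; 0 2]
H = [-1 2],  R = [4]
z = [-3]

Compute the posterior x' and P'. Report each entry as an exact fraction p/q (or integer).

x' = [363/343, -39/49]
P' = [1524/343 76/49; 76/49 10/7]

x̄ = F·x = [-9, 9]
P̄ = F·P·Fᵀ + Q = [43 -36; -36 38]
y = z − H·x̄ = [-30]
S = H·P̄·Hᵀ + R = [343]
K = P̄·Hᵀ·S⁻¹ = [-115/343; 16/49]
x' = x̄ + K·y = [363/343, -39/49]
P' = (I − K·H)·P̄ = [1524/343 76/49; 76/49 10/7]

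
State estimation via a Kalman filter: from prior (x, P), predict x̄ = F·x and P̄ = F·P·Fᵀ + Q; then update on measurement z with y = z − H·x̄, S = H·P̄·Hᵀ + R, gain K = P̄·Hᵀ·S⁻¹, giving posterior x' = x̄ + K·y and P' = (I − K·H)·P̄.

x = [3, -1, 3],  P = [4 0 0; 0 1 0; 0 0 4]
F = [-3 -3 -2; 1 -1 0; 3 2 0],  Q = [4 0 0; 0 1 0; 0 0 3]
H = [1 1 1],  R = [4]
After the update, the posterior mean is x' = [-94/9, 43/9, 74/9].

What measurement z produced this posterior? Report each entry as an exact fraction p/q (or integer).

z = [3]

x̄ = F·x = [-12, 4, 7]
P̄ = F·P·Fᵀ + Q = [65 -9 -42; -9 6 10; -42 10 43]
S = H·P̄·Hᵀ + R = [36]
K = P̄·Hᵀ·S⁻¹ = [7/18; 7/36; 11/36]
x' − x̄ = [14/9, 7/9, 11/9] = K·y
y = (KᵀK)⁻¹·Kᵀ·(x' − x̄) = [4]
z = y + H·x̄ = [4] + [-1] = [3]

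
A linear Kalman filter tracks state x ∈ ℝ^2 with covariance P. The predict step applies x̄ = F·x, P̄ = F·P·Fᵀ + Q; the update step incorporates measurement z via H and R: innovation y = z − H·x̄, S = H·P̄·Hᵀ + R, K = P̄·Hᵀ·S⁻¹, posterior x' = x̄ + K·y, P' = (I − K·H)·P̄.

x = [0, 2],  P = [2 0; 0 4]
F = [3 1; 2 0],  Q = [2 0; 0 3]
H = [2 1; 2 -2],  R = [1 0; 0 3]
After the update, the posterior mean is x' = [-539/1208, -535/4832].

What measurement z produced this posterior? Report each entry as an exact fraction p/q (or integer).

x̄ = F·x = [2, 0]
P̄ = F·P·Fᵀ + Q = [24 12; 12 11]
S = H·P̄·Hᵀ + R = [156 50; 50 47]
K = P̄·Hᵀ·S⁻¹ = [405/1208 93/604; 1545/4832 -719/2416]
x' − x̄ = [-2955/1208, -535/4832] = K·y
y = (KᵀK)⁻¹·Kᵀ·(x' − x̄) = [-5, -5]
z = y + H·x̄ = [-5, -5] + [4, 4] = [-1, -1]

z = [-1, -1]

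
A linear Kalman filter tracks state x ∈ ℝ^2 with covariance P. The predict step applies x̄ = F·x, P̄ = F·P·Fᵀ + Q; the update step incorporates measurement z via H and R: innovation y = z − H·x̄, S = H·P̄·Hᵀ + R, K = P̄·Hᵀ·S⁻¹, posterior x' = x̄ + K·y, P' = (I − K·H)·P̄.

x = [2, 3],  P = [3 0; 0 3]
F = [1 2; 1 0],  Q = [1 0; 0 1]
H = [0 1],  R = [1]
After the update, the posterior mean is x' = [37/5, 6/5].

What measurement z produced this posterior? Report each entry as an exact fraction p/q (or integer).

z = [1]

x̄ = F·x = [8, 2]
P̄ = F·P·Fᵀ + Q = [16 3; 3 4]
S = H·P̄·Hᵀ + R = [5]
K = P̄·Hᵀ·S⁻¹ = [3/5; 4/5]
x' − x̄ = [-3/5, -4/5] = K·y
y = (KᵀK)⁻¹·Kᵀ·(x' − x̄) = [-1]
z = y + H·x̄ = [-1] + [2] = [1]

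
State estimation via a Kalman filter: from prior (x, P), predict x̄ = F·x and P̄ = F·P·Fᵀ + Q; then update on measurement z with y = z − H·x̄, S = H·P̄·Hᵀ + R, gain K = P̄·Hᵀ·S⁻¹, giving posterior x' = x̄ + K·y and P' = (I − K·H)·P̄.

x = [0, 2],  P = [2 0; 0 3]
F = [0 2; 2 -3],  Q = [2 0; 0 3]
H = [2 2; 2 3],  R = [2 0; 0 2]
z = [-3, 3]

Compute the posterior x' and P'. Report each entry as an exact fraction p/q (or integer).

x̄ = F·x = [4, -6]
P̄ = F·P·Fᵀ + Q = [14 -18; -18 38]
y = z − H·x̄ = [1, 13]
S = H·P̄·Hᵀ + R = [66 104; 104 184]
K = P̄·Hᵀ·S⁻¹ = [77/83 -221/332; -47/83 247/332]
x' = x̄ + K·y = [-1237/332, 1031/332]
P' = (I − K·H)·P̄ = [683/166 -529/166; -529/166 435/166]

x' = [-1237/332, 1031/332]
P' = [683/166 -529/166; -529/166 435/166]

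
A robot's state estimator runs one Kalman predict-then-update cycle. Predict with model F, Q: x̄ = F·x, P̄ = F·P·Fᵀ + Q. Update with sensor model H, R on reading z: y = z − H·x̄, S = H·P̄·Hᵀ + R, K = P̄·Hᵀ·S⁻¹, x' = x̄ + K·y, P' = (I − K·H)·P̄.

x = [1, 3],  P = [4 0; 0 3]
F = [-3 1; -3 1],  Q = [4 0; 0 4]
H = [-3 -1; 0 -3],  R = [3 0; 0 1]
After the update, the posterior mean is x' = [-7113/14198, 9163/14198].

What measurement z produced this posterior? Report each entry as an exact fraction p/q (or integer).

x̄ = F·x = [0, 0]
P̄ = F·P·Fᵀ + Q = [43 39; 39 43]
S = H·P̄·Hᵀ + R = [667 480; 480 388]
K = P̄·Hᵀ·S⁻¹ = [-2256/7099 2601/28396; -40/7099 -9243/28396]
x' − x̄ = [-7113/14198, 9163/14198] = K·y
y = (KᵀK)⁻¹·Kᵀ·(x' − x̄) = [1, -2]
z = y + H·x̄ = [1, -2] + [0, 0] = [1, -2]

z = [1, -2]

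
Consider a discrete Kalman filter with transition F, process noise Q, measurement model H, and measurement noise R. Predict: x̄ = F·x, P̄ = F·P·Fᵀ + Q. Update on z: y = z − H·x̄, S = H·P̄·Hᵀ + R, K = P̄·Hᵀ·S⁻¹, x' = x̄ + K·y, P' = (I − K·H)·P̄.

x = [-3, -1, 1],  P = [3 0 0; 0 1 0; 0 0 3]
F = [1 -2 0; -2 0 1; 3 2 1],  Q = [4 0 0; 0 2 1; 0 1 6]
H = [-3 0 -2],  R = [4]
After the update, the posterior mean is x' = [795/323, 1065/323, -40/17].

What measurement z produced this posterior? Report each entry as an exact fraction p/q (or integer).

z = [-3]

x̄ = F·x = [-1, 7, -10]
P̄ = F·P·Fᵀ + Q = [11 -6 5; -6 17 -14; 5 -14 40]
S = H·P̄·Hᵀ + R = [323]
K = P̄·Hᵀ·S⁻¹ = [-43/323; 46/323; -5/17]
x' − x̄ = [1118/323, -1196/323, 130/17] = K·y
y = (KᵀK)⁻¹·Kᵀ·(x' − x̄) = [-26]
z = y + H·x̄ = [-26] + [23] = [-3]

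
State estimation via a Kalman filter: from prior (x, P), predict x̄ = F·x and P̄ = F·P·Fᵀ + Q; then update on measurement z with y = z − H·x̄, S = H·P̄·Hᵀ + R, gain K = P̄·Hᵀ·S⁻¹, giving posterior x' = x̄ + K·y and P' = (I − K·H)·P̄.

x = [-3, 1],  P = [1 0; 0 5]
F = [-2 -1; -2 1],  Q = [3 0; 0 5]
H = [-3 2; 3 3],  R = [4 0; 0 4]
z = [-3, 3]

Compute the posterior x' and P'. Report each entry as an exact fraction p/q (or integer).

x' = [41443/39159, 5692/39159]
P' = [8876/39159 -2020/39159; -2020/39159 12248/39159]

x̄ = F·x = [5, 7]
P̄ = F·P·Fᵀ + Q = [12 -1; -1 14]
y = z − H·x̄ = [-2, -33]
S = H·P̄·Hᵀ + R = [180 -21; -21 220]
K = P̄·Hᵀ·S⁻¹ = [-7667/39159 1714/13053; 7639/39159 2557/13053]
x' = x̄ + K·y = [41443/39159, 5692/39159]
P' = (I − K·H)·P̄ = [8876/39159 -2020/39159; -2020/39159 12248/39159]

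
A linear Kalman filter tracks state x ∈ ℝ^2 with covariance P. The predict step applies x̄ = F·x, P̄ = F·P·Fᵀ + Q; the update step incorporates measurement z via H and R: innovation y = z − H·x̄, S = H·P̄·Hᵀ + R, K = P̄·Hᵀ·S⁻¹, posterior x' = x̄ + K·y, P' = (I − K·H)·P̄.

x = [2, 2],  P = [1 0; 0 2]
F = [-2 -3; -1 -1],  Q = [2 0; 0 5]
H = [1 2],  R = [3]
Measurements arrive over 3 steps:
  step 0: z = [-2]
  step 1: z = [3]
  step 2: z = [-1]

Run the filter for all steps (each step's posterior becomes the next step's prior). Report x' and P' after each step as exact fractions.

step 0: x̄ = F·x = [-10, -4]
step 0: P̄ = F·P·Fᵀ + Q = [24 8; 8 8]
step 0: y = z − H·x̄ = [16]
step 0: S = H·P̄·Hᵀ + R = [91]
step 0: K = P̄·Hᵀ·S⁻¹ = [40/91; 24/91]
step 0: x' = x̄ + K·y = [-270/91, 20/91]
step 0: P' = (I − K·H)·P̄ = [584/91 -232/91; -232/91 152/91]
step 1: x̄ = F·x = [480/91, 250/91]
step 1: P̄ = F·P·Fᵀ + Q = [1102/91 464/91; 464/91 727/91]
step 1: y = z − H·x̄ = [-101/13]
step 1: S = H·P̄·Hᵀ + R = [877/13]
step 1: K = P̄·Hᵀ·S⁻¹ = [290/877; 274/877]
step 1: x' = x̄ + K·y = [16610/6139, 1964/6139]
step 1: P' = (I − K·H)·P̄ = [29058/6139 -11484/6139; -11484/6139 8619/6139]
step 2: x̄ = F·x = [-39112/6139, -18574/6139]
step 2: P̄ = F·P·Fᵀ + Q = [68273/6139 26553/6139; 26553/6139 45404/6139]
step 2: y = z − H·x̄ = [70121/6139]
step 2: S = H·P̄·Hᵀ + R = [374518/6139]
step 2: K = P̄·Hᵀ·S⁻¹ = [121379/374518; 117361/374518]
step 2: x' = x̄ + K·y = [-999663/374518, 207391/374518]
step 2: P' = (I − K·H)·P̄ = [1765207/374518 -700535/374518; -700535/374518 526309/374518]

step 0: x' = [-270/91, 20/91], P' = [584/91 -232/91; -232/91 152/91]
step 1: x' = [16610/6139, 1964/6139], P' = [29058/6139 -11484/6139; -11484/6139 8619/6139]
step 2: x' = [-999663/374518, 207391/374518], P' = [1765207/374518 -700535/374518; -700535/374518 526309/374518]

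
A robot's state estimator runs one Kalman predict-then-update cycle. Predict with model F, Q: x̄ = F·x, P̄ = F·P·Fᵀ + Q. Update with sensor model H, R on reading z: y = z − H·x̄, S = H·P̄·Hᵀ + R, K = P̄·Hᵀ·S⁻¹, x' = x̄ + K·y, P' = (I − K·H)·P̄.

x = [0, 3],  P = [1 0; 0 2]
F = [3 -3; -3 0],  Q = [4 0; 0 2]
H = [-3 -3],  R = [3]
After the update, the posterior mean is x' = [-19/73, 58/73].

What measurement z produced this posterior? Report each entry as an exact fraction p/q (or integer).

x̄ = F·x = [-9, 0]
P̄ = F·P·Fᵀ + Q = [31 -9; -9 11]
S = H·P̄·Hᵀ + R = [219]
K = P̄·Hᵀ·S⁻¹ = [-22/73; -2/73]
x' − x̄ = [638/73, 58/73] = K·y
y = (KᵀK)⁻¹·Kᵀ·(x' − x̄) = [-29]
z = y + H·x̄ = [-29] + [27] = [-2]

z = [-2]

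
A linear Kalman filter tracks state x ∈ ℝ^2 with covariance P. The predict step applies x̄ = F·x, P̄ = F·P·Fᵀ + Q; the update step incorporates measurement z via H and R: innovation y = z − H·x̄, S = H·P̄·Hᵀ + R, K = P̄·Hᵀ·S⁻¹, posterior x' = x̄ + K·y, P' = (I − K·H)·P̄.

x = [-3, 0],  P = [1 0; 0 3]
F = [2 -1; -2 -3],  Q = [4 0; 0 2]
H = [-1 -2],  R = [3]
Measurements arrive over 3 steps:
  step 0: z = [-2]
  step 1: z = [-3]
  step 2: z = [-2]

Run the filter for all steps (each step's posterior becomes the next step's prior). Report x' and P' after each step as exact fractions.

step 0: x' = [-540/83, 356/83], P' = [1385/166 -661/166; -661/166 437/166]
step 1: x' = [-13363/2187, 44827/10935], P' = [77275/2187 -36803/2187; -36803/2187 95249/10935]
step 2: x' = [598819/136034, -11591/8002], P' = [32858285/408102 -926033/24006; -926033/24006 460345/24006]

step 0: x̄ = F·x = [-6, 6]
step 0: P̄ = F·P·Fᵀ + Q = [11 5; 5 33]
step 0: y = z − H·x̄ = [4]
step 0: S = H·P̄·Hᵀ + R = [166]
step 0: K = P̄·Hᵀ·S⁻¹ = [-21/166; -71/166]
step 0: x' = x̄ + K·y = [-540/83, 356/83]
step 0: P' = (I − K·H)·P̄ = [1385/166 -661/166; -661/166 437/166]
step 1: x̄ = F·x = [-1436/83, 12/83]
step 1: P̄ = F·P·Fᵀ + Q = [9285/166 -1585/166; -1585/166 1873/166]
step 1: y = z − H·x̄ = [-1661/83]
step 1: S = H·P̄·Hᵀ + R = [10935/166]
step 1: K = P̄·Hᵀ·S⁻¹ = [-1223/2187; -2161/10935]
step 1: x' = x̄ + K·y = [-13363/2187, 44827/10935]
step 1: P' = (I − K·H)·P̄ = [77275/2187 -36803/2187; -36803/2187 95249/10935]
step 2: x̄ = F·x = [-178457/10935, -851/10935]
step 2: P̄ = F·P·Fᵀ + Q = [2420549/10935 -523693/10935; -523693/10935 216431/10935]
step 2: y = z − H·x̄ = [-67343/3645]
step 2: S = H·P̄·Hᵀ + R = [136034/1215]
step 2: K = P̄·Hᵀ·S⁻¹ = [-457721/408102; 1781/24006]
step 2: x' = x̄ + K·y = [598819/136034, -11591/8002]
step 2: P' = (I − K·H)·P̄ = [32858285/408102 -926033/24006; -926033/24006 460345/24006]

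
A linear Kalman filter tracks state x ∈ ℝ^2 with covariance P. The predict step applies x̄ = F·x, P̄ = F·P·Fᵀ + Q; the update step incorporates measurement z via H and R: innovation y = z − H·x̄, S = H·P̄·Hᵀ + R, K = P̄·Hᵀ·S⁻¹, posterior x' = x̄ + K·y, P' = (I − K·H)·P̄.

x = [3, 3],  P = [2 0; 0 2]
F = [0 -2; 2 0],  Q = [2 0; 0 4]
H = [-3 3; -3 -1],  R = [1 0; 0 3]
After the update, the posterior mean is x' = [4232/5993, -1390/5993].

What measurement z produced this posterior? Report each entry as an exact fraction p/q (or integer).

x̄ = F·x = [-6, 6]
P̄ = F·P·Fᵀ + Q = [10 0; 0 12]
S = H·P̄·Hᵀ + R = [199 54; 54 105]
K = P̄·Hᵀ·S⁻¹ = [-510/5993 -1450/5993; 1476/5993 -1444/5993]
x' − x̄ = [40190/5993, -37348/5993] = K·y
y = (KᵀK)⁻¹·Kᵀ·(x' − x̄) = [-39, -14]
z = y + H·x̄ = [-39, -14] + [36, 12] = [-3, -2]

z = [-3, -2]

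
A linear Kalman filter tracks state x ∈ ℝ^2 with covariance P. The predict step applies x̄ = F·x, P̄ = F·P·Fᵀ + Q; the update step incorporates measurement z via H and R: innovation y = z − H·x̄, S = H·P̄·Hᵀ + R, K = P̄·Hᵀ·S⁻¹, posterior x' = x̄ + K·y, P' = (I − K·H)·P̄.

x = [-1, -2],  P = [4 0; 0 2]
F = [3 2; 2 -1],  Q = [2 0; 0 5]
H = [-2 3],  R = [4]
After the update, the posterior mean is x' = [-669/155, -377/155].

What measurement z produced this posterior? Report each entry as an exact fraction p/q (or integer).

x̄ = F·x = [-7, 0]
P̄ = F·P·Fᵀ + Q = [46 20; 20 23]
S = H·P̄·Hᵀ + R = [155]
K = P̄·Hᵀ·S⁻¹ = [-32/155; 29/155]
x' − x̄ = [416/155, -377/155] = K·y
y = (KᵀK)⁻¹·Kᵀ·(x' − x̄) = [-13]
z = y + H·x̄ = [-13] + [14] = [1]

z = [1]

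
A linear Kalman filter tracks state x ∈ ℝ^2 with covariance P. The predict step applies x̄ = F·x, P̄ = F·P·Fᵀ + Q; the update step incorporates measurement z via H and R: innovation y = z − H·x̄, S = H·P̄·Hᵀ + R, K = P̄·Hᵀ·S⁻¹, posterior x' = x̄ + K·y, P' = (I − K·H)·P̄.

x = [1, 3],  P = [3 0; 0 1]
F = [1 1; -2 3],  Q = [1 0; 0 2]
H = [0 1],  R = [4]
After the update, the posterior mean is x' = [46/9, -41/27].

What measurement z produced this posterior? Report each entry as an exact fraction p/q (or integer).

x̄ = F·x = [4, 7]
P̄ = F·P·Fᵀ + Q = [5 -3; -3 23]
S = H·P̄·Hᵀ + R = [27]
K = P̄·Hᵀ·S⁻¹ = [-1/9; 23/27]
x' − x̄ = [10/9, -230/27] = K·y
y = (KᵀK)⁻¹·Kᵀ·(x' − x̄) = [-10]
z = y + H·x̄ = [-10] + [7] = [-3]

z = [-3]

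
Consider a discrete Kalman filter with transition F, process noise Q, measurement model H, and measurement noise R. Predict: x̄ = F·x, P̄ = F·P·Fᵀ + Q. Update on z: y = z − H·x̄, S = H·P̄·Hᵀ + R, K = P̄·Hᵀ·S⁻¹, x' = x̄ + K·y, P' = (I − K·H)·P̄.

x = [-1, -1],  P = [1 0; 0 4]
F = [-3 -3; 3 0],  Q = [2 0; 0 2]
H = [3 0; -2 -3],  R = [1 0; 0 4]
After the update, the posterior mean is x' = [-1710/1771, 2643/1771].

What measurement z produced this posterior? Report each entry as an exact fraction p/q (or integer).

z = [-3, -3]

x̄ = F·x = [6, -3]
P̄ = F·P·Fᵀ + Q = [47 -9; -9 11]
S = H·P̄·Hᵀ + R = [424 -201; -201 183]
K = P̄·Hᵀ·S⁻¹ = [4112/12397 -67/37191; -2652/12397 -3929/12397]
x' − x̄ = [-12336/1771, 7956/1771] = K·y
y = (KᵀK)⁻¹·Kᵀ·(x' − x̄) = [-21, 0]
z = y + H·x̄ = [-21, 0] + [18, -3] = [-3, -3]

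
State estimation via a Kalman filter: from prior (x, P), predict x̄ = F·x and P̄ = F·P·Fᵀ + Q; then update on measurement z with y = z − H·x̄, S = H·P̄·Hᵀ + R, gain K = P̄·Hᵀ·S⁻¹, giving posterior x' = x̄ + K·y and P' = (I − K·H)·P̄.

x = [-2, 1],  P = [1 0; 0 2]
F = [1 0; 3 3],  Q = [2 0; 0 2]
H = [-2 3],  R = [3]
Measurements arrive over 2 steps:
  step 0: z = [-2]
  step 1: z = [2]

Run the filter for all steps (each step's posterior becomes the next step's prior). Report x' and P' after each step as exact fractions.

step 0: x̄ = F·x = [-2, -3]
step 0: P̄ = F·P·Fᵀ + Q = [3 3; 3 29]
step 0: y = z − H·x̄ = [3]
step 0: S = H·P̄·Hᵀ + R = [240]
step 0: K = P̄·Hᵀ·S⁻¹ = [1/80; 27/80]
step 0: x' = x̄ + K·y = [-157/80, -159/80]
step 0: P' = (I − K·H)·P̄ = [237/80 159/80; 159/80 133/80]
step 1: x̄ = F·x = [-157/80, -237/20]
step 1: P̄ = F·P·Fᵀ + Q = [397/80 297/20; 297/20 397/5]
step 1: y = z − H·x̄ = [269/8]
step 1: S = H·P̄·Hᵀ + R = [2237/4]
step 1: K = P̄·Hᵀ·S⁻¹ = [277/4474; 834/2237]
step 1: x' = x̄ + K·y = [5339/44740, 7674/11185]
step 1: P' = (I − K·H)·P̄ = [126111/44740 21711/11185; 21711/11185 18644/11185]

step 0: x' = [-157/80, -159/80], P' = [237/80 159/80; 159/80 133/80]
step 1: x' = [5339/44740, 7674/11185], P' = [126111/44740 21711/11185; 21711/11185 18644/11185]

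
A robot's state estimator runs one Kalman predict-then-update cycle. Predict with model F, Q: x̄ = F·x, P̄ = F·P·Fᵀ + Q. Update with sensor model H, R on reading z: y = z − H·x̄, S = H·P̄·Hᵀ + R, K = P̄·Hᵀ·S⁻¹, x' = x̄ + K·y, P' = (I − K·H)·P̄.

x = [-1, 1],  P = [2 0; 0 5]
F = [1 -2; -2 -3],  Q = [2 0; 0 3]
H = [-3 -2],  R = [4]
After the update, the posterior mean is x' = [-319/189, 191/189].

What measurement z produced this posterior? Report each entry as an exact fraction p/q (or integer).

z = [3]

x̄ = F·x = [-3, -1]
P̄ = F·P·Fᵀ + Q = [24 26; 26 56]
S = H·P̄·Hᵀ + R = [756]
K = P̄·Hᵀ·S⁻¹ = [-31/189; -95/378]
x' − x̄ = [248/189, 380/189] = K·y
y = (KᵀK)⁻¹·Kᵀ·(x' − x̄) = [-8]
z = y + H·x̄ = [-8] + [11] = [3]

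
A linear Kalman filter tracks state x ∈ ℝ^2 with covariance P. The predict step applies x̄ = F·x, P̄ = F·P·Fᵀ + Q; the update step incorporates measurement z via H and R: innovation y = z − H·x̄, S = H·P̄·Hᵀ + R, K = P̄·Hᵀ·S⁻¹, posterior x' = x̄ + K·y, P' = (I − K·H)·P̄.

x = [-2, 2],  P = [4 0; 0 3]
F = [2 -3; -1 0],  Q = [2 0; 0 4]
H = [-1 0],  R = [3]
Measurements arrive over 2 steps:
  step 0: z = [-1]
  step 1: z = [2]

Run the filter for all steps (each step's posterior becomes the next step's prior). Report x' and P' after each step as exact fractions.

step 0: x̄ = F·x = [-10, 2]
step 0: P̄ = F·P·Fᵀ + Q = [45 -8; -8 8]
step 0: y = z − H·x̄ = [-11]
step 0: S = H·P̄·Hᵀ + R = [48]
step 0: K = P̄·Hᵀ·S⁻¹ = [-15/16; 1/6]
step 0: x' = x̄ + K·y = [5/16, 1/6]
step 0: P' = (I − K·H)·P̄ = [45/16 -1/2; -1/2 20/3]
step 1: x̄ = F·x = [1/8, -5/16]
step 1: P̄ = F·P·Fᵀ + Q = [317/4 -57/8; -57/8 109/16]
step 1: y = z − H·x̄ = [17/8]
step 1: S = H·P̄·Hᵀ + R = [329/4]
step 1: K = P̄·Hᵀ·S⁻¹ = [-317/329; 57/658]
step 1: x' = x̄ + K·y = [-1265/658, -169/1316]
step 1: P' = (I − K·H)·P̄ = [951/329 -171/658; -171/658 8153/1316]

step 0: x' = [5/16, 1/6], P' = [45/16 -1/2; -1/2 20/3]
step 1: x' = [-1265/658, -169/1316], P' = [951/329 -171/658; -171/658 8153/1316]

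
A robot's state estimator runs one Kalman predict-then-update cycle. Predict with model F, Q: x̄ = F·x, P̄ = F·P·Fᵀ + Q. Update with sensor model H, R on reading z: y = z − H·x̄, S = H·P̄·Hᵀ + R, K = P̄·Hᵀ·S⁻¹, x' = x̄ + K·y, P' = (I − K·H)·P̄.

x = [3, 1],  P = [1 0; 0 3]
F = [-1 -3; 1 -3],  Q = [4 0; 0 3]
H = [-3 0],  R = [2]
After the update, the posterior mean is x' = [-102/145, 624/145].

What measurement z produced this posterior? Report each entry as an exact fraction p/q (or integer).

x̄ = F·x = [-6, 0]
P̄ = F·P·Fᵀ + Q = [32 26; 26 31]
S = H·P̄·Hᵀ + R = [290]
K = P̄·Hᵀ·S⁻¹ = [-48/145; -39/145]
x' − x̄ = [768/145, 624/145] = K·y
y = (KᵀK)⁻¹·Kᵀ·(x' − x̄) = [-16]
z = y + H·x̄ = [-16] + [18] = [2]

z = [2]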